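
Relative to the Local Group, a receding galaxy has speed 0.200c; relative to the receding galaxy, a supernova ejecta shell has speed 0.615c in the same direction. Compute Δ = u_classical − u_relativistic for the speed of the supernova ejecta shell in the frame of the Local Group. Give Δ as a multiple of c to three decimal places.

Galilean: u_cl = 0.615 + 0.200 = 0.8150.
Relativistic: u_rel = (0.615 + 0.200) / (1 + 0.615·0.200) = 0.8150/1.1230 = 0.7257.
Δ = 0.8150 − 0.7257 = 0.0893.

Δ = 0.089c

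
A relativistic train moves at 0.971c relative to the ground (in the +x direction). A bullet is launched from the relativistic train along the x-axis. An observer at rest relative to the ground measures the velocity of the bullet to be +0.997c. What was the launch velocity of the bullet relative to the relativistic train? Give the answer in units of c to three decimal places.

Invert the composition law: u' = (u − v)/(1 − uv/c²).
u' = (0.997 − 0.971) / (1 − (0.997)(0.971)) = 0.0260/0.0319 = 0.8147.

+0.815c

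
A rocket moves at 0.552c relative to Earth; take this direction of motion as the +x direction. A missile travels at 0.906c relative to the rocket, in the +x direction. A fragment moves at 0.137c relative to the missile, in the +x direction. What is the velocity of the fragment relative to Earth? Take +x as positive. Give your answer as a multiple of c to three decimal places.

0.979c

Apply u = (u' + v)/(1 + u'v/c²) successively, working outward toward Earth.
Start: velocity of the rocket relative to Earth = 0.5520c.
Compose with the missile (u' = 0.906 in the rocket frame): u_1 = (0.906 + 0.552) / (1 + 0.906·0.552) = 1.4580/1.5001 = 0.9719.
Compose with the fragment (u' = 0.137 in the missile frame): u_2 = (0.137 + 0.972) / (1 + 0.137·0.972) = 1.1089/1.1332 = 0.9786.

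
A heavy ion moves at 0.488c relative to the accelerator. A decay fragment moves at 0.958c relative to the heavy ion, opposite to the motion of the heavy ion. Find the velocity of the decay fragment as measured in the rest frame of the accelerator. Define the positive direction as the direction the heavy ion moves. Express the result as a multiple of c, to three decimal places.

With v = 0.488 and u' = -0.958 (in units of c),
u = (u' + v)/(1 + u'v/c²):
u = (-0.958 + 0.488) / (1 + (-0.958)·0.488) = -0.4700/0.5325 = -0.8826

-0.883c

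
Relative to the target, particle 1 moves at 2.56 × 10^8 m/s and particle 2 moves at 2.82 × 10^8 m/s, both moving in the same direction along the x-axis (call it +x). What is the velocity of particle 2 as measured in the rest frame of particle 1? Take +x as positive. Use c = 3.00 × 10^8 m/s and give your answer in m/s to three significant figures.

+1.31 × 10^8 m/s

β_A = 0.853, β_B = 0.940 (dividing each by c = 3.00 × 10^8 m/s).
Transform to A's frame with the inverse velocity-addition law: u' = (u − v)/(1 − uv/c²), taking u = β_B and v = β_A.
u' = (0.940 − 0.853) / (1 − (0.853)(0.940)) = 0.0867/0.1979 = 0.4380.
u' = 0.4380 × 3.00 × 10^8 m/s.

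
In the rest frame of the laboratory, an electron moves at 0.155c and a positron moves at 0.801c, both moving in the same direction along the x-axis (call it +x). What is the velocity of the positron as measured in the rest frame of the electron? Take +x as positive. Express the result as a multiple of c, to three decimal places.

+0.738c

β_A = 0.155, β_B = 0.801.
Transform to A's frame with the inverse velocity-addition law: u' = (u − v)/(1 − uv/c²), taking u = β_B and v = β_A.
u' = (0.801 − 0.155) / (1 − (0.155)(0.801)) = 0.6460/0.8758 = 0.7376.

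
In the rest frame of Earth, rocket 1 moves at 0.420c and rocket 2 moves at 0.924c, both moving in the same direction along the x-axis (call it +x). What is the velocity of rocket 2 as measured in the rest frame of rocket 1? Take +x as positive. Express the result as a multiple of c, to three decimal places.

β_A = 0.420, β_B = 0.924.
Transform to A's frame with the inverse velocity-addition law: u' = (u − v)/(1 − uv/c²), taking u = β_B and v = β_A.
u' = (0.924 − 0.420) / (1 − (0.420)(0.924)) = 0.5040/0.6119 = 0.8236.

+0.824c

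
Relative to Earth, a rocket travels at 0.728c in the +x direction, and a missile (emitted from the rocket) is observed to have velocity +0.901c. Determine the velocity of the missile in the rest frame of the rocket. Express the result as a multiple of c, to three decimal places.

Invert the composition law: u' = (u − v)/(1 − uv/c²).
u' = (0.901 − 0.728) / (1 − (0.901)(0.728)) = 0.1730/0.3441 = 0.5028.

+0.503c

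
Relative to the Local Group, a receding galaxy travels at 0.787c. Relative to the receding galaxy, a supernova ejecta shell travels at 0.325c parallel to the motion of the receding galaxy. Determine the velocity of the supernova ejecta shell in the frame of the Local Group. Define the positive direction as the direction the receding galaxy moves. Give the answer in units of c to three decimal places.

With v = 0.787 and u' = 0.325 (in units of c),
u = (u' + v)/(1 + u'v/c²):
u = (0.325 + 0.787) / (1 + 0.325·0.787) = 1.1120/1.2558 = 0.8855

0.886c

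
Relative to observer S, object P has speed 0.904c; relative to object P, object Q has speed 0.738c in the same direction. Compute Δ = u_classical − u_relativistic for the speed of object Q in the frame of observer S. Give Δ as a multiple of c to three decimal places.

Galilean: u_cl = 0.738 + 0.904 = 1.6420.
Relativistic: u_rel = (0.738 + 0.904) / (1 + 0.738·0.904) = 1.6420/1.6672 = 0.9849.
Δ = 1.6420 − 0.9849 = 0.6571.
(The classical prediction exceeds c; the relativistic result does not.)

Δ = 0.657c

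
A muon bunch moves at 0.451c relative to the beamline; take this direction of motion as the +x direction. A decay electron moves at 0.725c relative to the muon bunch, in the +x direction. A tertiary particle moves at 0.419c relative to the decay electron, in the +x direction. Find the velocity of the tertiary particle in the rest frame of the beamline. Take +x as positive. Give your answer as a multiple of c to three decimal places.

Apply u = (u' + v)/(1 + u'v/c²) successively, working outward toward the beamline.
Start: velocity of the muon bunch relative to the beamline = 0.4510c.
Compose with the decay electron (u' = 0.725 in the muon bunch frame): u_1 = (0.725 + 0.451) / (1 + 0.725·0.451) = 1.1760/1.3270 = 0.8862.
Compose with the tertiary particle (u' = 0.419 in the decay electron frame): u_2 = (0.419 + 0.886) / (1 + 0.419·0.886) = 1.3052/1.3713 = 0.9518.

0.952c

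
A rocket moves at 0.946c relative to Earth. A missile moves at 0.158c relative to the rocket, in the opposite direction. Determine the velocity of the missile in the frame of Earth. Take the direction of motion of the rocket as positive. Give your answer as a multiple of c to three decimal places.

+0.926c

With v = 0.946 and u' = -0.158 (in units of c),
u = (u' + v)/(1 + u'v/c²):
u = (-0.158 + 0.946) / (1 + (-0.158)·0.946) = 0.7880/0.8505 = 0.9265
(Galilean addition would give +0.788c.)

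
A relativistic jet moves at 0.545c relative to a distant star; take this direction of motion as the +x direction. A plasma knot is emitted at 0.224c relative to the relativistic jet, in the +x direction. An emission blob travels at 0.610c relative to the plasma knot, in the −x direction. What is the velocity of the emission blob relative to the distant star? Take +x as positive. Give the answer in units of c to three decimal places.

Apply u = (u' + v)/(1 + u'v/c²) successively, working outward toward the distant star.
Start: velocity of the relativistic jet relative to the distant star = 0.5450c.
Compose with the plasma knot (u' = 0.224 in the relativistic jet frame): u_1 = (0.224 + 0.545) / (1 + 0.224·0.545) = 0.7690/1.1221 = 0.6853.
Compose with the emission blob (u' = -0.610 in the plasma knot frame): u_2 = (-0.610 + 0.685) / (1 + (-0.610)·0.685) = 0.0753/0.5819 = 0.1295.

+0.129c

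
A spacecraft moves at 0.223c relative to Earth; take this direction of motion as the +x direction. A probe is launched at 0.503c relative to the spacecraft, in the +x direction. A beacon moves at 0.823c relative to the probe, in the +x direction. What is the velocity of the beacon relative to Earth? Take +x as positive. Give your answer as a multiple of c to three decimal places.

Apply u = (u' + v)/(1 + u'v/c²) successively, working outward toward Earth.
Start: velocity of the spacecraft relative to Earth = 0.2230c.
Compose with the probe (u' = 0.503 in the spacecraft frame): u_1 = (0.503 + 0.223) / (1 + 0.503·0.223) = 0.7260/1.1122 = 0.6528.
Compose with the beacon (u' = 0.823 in the probe frame): u_2 = (0.823 + 0.653) / (1 + 0.823·0.653) = 1.4758/1.5372 = 0.9600.

0.960c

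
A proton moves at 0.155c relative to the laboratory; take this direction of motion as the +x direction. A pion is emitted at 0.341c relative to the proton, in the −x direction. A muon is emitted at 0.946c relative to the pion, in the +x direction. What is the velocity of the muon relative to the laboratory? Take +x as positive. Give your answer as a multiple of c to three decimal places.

Apply u = (u' + v)/(1 + u'v/c²) successively, working outward toward the laboratory.
Start: velocity of the proton relative to the laboratory = 0.1550c.
Compose with the pion (u' = -0.341 in the proton frame): u_1 = (-0.341 + 0.155) / (1 + (-0.341)·0.155) = -0.1860/0.9471 = -0.1964.
Compose with the muon (u' = 0.946 in the pion frame): u_2 = (0.946 + (-0.196)) / (1 + 0.946·(-0.196)) = 0.7496/0.8142 = 0.9207.

+0.921c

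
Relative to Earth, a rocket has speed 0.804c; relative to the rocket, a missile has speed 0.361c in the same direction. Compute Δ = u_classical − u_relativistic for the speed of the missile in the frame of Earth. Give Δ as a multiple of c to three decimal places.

Δ = 0.262c

Galilean: u_cl = 0.361 + 0.804 = 1.1650.
Relativistic: u_rel = (0.361 + 0.804) / (1 + 0.361·0.804) = 1.1650/1.2902 = 0.9029.
Δ = 1.1650 − 0.9029 = 0.2621.
(The classical prediction exceeds c; the relativistic result does not.)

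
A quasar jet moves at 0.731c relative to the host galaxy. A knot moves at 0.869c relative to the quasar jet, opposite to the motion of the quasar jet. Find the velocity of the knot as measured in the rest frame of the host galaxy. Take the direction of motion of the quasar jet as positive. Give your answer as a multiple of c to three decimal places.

With v = 0.731 and u' = -0.869 (in units of c),
u = (u' + v)/(1 + u'v/c²):
u = (-0.869 + 0.731) / (1 + (-0.869)·0.731) = -0.1380/0.3648 = -0.3783

-0.378c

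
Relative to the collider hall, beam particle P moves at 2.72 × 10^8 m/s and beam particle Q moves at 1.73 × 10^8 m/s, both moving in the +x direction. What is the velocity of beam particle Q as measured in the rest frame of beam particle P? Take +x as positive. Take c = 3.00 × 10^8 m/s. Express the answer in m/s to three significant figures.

-2.07 × 10^8 m/s

β_A = 0.907, β_B = 0.577 (dividing each by c = 3.00 × 10^8 m/s).
Transform to A's frame with the inverse velocity-addition law: u' = (u − v)/(1 − uv/c²), taking u = β_B and v = β_A.
u' = (0.577 − 0.907) / (1 − (0.907)(0.577)) = -0.3300/0.4772 = -0.6916.
u' = -0.6916 × 3.00 × 10^8 m/s.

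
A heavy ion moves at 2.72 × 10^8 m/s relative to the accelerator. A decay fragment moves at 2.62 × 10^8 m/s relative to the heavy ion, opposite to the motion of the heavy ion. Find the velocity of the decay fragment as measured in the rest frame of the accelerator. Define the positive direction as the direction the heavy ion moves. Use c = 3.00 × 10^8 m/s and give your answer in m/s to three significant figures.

+4.80 × 10^7 m/s

In units of c (dividing by 3.00 × 10^8 m/s): v = 0.907, u' = -0.873.
u = (u' + v)/(1 + u'v/c²):
u = (-0.873 + 0.907) / (1 + (-0.873)·0.907) = 0.0333/0.2082 = 0.1601
Converting back: u = 0.1601 × 3.00 × 10^8 m/s.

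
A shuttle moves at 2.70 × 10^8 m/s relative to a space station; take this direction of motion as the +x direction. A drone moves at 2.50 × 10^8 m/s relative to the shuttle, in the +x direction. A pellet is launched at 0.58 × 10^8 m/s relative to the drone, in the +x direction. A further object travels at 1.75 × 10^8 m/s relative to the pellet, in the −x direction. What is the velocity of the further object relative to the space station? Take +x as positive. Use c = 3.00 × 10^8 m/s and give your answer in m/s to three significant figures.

+2.93 × 10^8 m/s

Apply u = (u' + v)/(1 + u'v/c²) successively, working outward toward the space station.
(Dividing each given speed by c = 3.00 × 10^8 m/s to work in units of c.)
Start: velocity of the shuttle relative to the space station = 0.9000c.
Compose with the drone (u' = 0.833 in the shuttle frame): u_1 = (0.833 + 0.900) / (1 + 0.833·0.900) = 1.7333/1.7500 = 0.9905.
Compose with the pellet (u' = 0.193 in the drone frame): u_2 = (0.193 + 0.990) / (1 + 0.193·0.990) = 1.1838/1.1915 = 0.9936.
Compose with the further object (u' = -0.583 in the pellet frame): u_3 = (-0.583 + 0.994) / (1 + (-0.583)·0.994) = 0.4102/0.4204 = 0.9757.
So u = 0.9757 × 3.00 × 10^8 m/s.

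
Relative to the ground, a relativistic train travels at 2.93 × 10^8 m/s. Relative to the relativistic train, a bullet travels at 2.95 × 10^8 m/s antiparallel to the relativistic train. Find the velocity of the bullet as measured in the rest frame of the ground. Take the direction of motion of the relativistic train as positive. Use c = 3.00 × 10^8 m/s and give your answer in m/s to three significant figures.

-5.05 × 10^7 m/s

In units of c (dividing by 3.00 × 10^8 m/s): v = 0.977, u' = -0.983.
u = (u' + v)/(1 + u'v/c²):
u = (-0.983 + 0.977) / (1 + (-0.983)·0.977) = -0.0067/0.0396 = -0.1683
Converting back: u = -0.1683 × 3.00 × 10^8 m/s.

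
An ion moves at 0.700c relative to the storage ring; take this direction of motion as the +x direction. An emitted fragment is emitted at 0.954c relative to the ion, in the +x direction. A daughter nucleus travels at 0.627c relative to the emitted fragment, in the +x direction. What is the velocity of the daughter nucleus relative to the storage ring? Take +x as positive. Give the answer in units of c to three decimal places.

Apply u = (u' + v)/(1 + u'v/c²) successively, working outward toward the storage ring.
Start: velocity of the ion relative to the storage ring = 0.7000c.
Compose with the emitted fragment (u' = 0.954 in the ion frame): u_1 = (0.954 + 0.700) / (1 + 0.954·0.700) = 1.6540/1.6678 = 0.9917.
Compose with the daughter nucleus (u' = 0.627 in the emitted fragment frame): u_2 = (0.627 + 0.992) / (1 + 0.627·0.992) = 1.6187/1.6218 = 0.9981.

0.998c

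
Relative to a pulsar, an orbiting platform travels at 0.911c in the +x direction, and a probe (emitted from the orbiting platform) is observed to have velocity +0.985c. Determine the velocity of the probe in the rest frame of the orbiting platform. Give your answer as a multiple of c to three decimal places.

+0.721c

Invert the composition law: u' = (u − v)/(1 − uv/c²).
u' = (0.985 − 0.911) / (1 − (0.985)(0.911)) = 0.0740/0.1027 = 0.7208.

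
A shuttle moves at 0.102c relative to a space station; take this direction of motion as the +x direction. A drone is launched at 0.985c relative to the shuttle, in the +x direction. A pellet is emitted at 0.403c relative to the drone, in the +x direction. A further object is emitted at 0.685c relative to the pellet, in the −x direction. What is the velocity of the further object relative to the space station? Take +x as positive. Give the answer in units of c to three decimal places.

Apply u = (u' + v)/(1 + u'v/c²) successively, working outward toward the space station.
Start: velocity of the shuttle relative to the space station = 0.1020c.
Compose with the drone (u' = 0.985 in the shuttle frame): u_1 = (0.985 + 0.102) / (1 + 0.985·0.102) = 1.0870/1.1005 = 0.9878.
Compose with the pellet (u' = 0.403 in the drone frame): u_2 = (0.403 + 0.988) / (1 + 0.403·0.988) = 1.3908/1.3981 = 0.9948.
Compose with the further object (u' = -0.685 in the pellet frame): u_3 = (-0.685 + 0.995) / (1 + (-0.685)·0.995) = 0.3098/0.3186 = 0.9724.

+0.972c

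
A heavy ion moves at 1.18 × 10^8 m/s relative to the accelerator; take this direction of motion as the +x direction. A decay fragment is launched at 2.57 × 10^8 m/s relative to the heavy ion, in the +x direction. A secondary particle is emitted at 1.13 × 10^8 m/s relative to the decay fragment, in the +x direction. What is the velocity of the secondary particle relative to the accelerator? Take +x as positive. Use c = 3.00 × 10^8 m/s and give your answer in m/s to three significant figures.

Apply u = (u' + v)/(1 + u'v/c²) successively, working outward toward the accelerator.
(Dividing each given speed by c = 3.00 × 10^8 m/s to work in units of c.)
Start: velocity of the heavy ion relative to the accelerator = 0.3933c.
Compose with the decay fragment (u' = 0.857 in the heavy ion frame): u_1 = (0.857 + 0.393) / (1 + 0.857·0.393) = 1.2500/1.3370 = 0.9350.
Compose with the secondary particle (u' = 0.377 in the decay fragment frame): u_2 = (0.377 + 0.935) / (1 + 0.377·0.935) = 1.3116/1.3522 = 0.9700.
So u = 0.9700 × 3.00 × 10^8 m/s.

2.91 × 10^8 m/s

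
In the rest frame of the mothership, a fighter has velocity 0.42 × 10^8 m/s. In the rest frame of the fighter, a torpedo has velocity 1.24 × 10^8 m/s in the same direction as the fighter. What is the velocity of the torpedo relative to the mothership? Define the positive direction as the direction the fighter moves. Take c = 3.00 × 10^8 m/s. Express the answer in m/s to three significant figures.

1.57 × 10^8 m/s

In units of c (dividing by 3.00 × 10^8 m/s): v = 0.140, u' = 0.413.
u = (u' + v)/(1 + u'v/c²):
u = (0.413 + 0.140) / (1 + 0.413·0.140) = 0.5533/1.0579 = 0.5231
Converting back: u = 0.5231 × 3.00 × 10^8 m/s.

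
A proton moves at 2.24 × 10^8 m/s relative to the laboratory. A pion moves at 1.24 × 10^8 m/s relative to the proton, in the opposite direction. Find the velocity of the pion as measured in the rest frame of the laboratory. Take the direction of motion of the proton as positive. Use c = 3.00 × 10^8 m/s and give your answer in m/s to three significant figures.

+1.45 × 10^8 m/s

In units of c (dividing by 3.00 × 10^8 m/s): v = 0.747, u' = -0.413.
u = (u' + v)/(1 + u'v/c²):
u = (-0.413 + 0.747) / (1 + (-0.413)·0.747) = 0.3333/0.6914 = 0.4821
Converting back: u = 0.4821 × 3.00 × 10^8 m/s.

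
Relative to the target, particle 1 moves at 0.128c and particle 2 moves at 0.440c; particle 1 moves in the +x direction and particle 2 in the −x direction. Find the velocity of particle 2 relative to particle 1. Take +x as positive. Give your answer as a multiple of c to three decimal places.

-0.538c

β_A = 0.128, β_B = -0.440.
Transform to A's frame with the inverse velocity-addition law: u' = (u − v)/(1 − uv/c²), taking u = β_B and v = β_A.
u' = (-0.440 − 0.128) / (1 − (0.128)(-0.440)) = -0.5680/1.0563 = -0.5377.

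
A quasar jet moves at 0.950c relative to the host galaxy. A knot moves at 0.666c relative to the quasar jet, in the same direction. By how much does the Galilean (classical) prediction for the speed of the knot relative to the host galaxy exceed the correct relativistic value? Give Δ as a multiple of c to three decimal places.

Galilean: u_cl = 0.666 + 0.950 = 1.6160.
Relativistic: u_rel = (0.666 + 0.950) / (1 + 0.666·0.950) = 1.6160/1.6327 = 0.9898.
Δ = 1.6160 − 0.9898 = 0.6262.
(The classical prediction exceeds c; the relativistic result does not.)

Δ = 0.626c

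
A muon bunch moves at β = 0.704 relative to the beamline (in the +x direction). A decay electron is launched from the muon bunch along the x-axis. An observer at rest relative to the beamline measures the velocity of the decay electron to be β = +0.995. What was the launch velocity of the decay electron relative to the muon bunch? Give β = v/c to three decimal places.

Invert the composition law: u' = (u − v)/(1 − uv/c²).
u' = (0.995 − 0.704) / (1 − (0.995)(0.704)) = 0.2910/0.2995 = 0.9716.

β = +0.972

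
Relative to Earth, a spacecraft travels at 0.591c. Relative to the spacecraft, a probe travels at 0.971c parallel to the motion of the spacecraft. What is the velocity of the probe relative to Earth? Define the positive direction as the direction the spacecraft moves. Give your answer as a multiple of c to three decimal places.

0.992c

With v = 0.591 and u' = 0.971 (in units of c),
u = (u' + v)/(1 + u'v/c²):
u = (0.971 + 0.591) / (1 + 0.971·0.591) = 1.5620/1.5739 = 0.9925
(Galilean addition would give +1.562c, exceeding c.)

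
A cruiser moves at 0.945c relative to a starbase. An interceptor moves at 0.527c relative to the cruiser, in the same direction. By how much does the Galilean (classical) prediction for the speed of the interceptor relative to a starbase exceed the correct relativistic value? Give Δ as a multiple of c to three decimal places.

Δ = 0.489c

Galilean: u_cl = 0.527 + 0.945 = 1.4720.
Relativistic: u_rel = (0.527 + 0.945) / (1 + 0.527·0.945) = 1.4720/1.4980 = 0.9826.
Δ = 1.4720 − 0.9826 = 0.4894.
(The classical prediction exceeds c; the relativistic result does not.)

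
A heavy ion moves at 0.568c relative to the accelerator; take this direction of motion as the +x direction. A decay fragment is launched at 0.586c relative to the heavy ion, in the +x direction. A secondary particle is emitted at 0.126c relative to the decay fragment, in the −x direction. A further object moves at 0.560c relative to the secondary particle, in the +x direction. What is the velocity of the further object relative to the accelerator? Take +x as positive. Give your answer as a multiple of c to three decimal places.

Apply u = (u' + v)/(1 + u'v/c²) successively, working outward toward the accelerator.
Start: velocity of the heavy ion relative to the accelerator = 0.5680c.
Compose with the decay fragment (u' = 0.586 in the heavy ion frame): u_1 = (0.586 + 0.568) / (1 + 0.586·0.568) = 1.1540/1.3328 = 0.8658.
Compose with the secondary particle (u' = -0.126 in the decay fragment frame): u_2 = (-0.126 + 0.866) / (1 + (-0.126)·0.866) = 0.7398/0.8909 = 0.8304.
Compose with the further object (u' = 0.560 in the secondary particle frame): u_3 = (0.560 + 0.830) / (1 + 0.560·0.830) = 1.3904/1.4650 = 0.9491.

+0.949c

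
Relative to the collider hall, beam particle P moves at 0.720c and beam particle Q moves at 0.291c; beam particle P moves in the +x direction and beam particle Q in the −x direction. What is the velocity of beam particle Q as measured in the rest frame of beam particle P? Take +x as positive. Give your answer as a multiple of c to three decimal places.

-0.836c

β_A = 0.720, β_B = -0.291.
Transform to A's frame with the inverse velocity-addition law: u' = (u − v)/(1 − uv/c²), taking u = β_B and v = β_A.
u' = (-0.291 − 0.720) / (1 − (0.720)(-0.291)) = -1.0110/1.2095 = -0.8359.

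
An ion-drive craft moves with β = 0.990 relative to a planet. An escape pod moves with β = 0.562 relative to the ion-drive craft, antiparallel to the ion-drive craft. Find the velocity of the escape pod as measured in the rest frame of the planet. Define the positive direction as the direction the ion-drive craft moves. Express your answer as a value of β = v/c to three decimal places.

With v = 0.990 and u' = -0.562 (in units of c),
u = (u' + v)/(1 + u'v/c²):
u = (-0.562 + 0.990) / (1 + (-0.562)·0.990) = 0.4280/0.4436 = 0.9648

β = +0.965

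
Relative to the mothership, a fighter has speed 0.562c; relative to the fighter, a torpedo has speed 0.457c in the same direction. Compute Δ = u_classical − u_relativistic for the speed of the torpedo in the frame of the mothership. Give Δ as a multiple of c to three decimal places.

Galilean: u_cl = 0.457 + 0.562 = 1.0190.
Relativistic: u_rel = (0.457 + 0.562) / (1 + 0.457·0.562) = 1.0190/1.2568 = 0.8108.
Δ = 1.0190 − 0.8108 = 0.2082.
(The classical prediction exceeds c; the relativistic result does not.)

Δ = 0.208c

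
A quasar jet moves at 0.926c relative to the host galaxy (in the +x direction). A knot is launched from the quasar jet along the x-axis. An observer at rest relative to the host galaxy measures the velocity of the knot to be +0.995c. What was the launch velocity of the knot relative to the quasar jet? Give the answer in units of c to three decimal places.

+0.878c

Invert the composition law: u' = (u − v)/(1 − uv/c²).
u' = (0.995 − 0.926) / (1 − (0.995)(0.926)) = 0.0690/0.0786 = 0.8775.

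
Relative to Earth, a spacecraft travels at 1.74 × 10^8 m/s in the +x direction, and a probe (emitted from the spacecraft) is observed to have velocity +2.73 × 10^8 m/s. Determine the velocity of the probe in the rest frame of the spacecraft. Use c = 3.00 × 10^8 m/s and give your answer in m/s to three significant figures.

v = 0.580c, u = 0.910c.
Invert the composition law: u' = (u − v)/(1 − uv/c²).
u' = (0.910 − 0.580) / (1 − (0.910)(0.580)) = 0.3300/0.4722 = 0.6989.
u' = 0.6989 × 3.00 × 10^8 m/s.

+2.10 × 10^8 m/s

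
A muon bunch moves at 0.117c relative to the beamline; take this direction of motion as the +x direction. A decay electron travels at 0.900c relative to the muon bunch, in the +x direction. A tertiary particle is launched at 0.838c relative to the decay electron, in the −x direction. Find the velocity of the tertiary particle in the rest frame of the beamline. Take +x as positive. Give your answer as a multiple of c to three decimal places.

Apply u = (u' + v)/(1 + u'v/c²) successively, working outward toward the beamline.
Start: velocity of the muon bunch relative to the beamline = 0.1170c.
Compose with the decay electron (u' = 0.900 in the muon bunch frame): u_1 = (0.900 + 0.117) / (1 + 0.900·0.117) = 1.0170/1.1053 = 0.9201.
Compose with the tertiary particle (u' = -0.838 in the decay electron frame): u_2 = (-0.838 + 0.920) / (1 + (-0.838)·0.920) = 0.0821/0.2289 = 0.3587.

+0.359c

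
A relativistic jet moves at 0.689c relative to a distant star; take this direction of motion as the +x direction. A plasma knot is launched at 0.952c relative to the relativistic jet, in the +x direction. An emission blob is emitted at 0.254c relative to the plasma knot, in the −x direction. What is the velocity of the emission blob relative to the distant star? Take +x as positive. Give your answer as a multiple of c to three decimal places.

Apply u = (u' + v)/(1 + u'v/c²) successively, working outward toward the distant star.
Start: velocity of the relativistic jet relative to the distant star = 0.6890c.
Compose with the plasma knot (u' = 0.952 in the relativistic jet frame): u_1 = (0.952 + 0.689) / (1 + 0.952·0.689) = 1.6410/1.6559 = 0.9910.
Compose with the emission blob (u' = -0.254 in the plasma knot frame): u_2 = (-0.254 + 0.991) / (1 + (-0.254)·0.991) = 0.7370/0.7483 = 0.9849.

+0.985c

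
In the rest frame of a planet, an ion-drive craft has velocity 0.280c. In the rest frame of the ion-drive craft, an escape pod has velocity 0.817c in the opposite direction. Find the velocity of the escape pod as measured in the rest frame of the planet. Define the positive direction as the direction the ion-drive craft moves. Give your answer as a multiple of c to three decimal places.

-0.696c

With v = 0.280 and u' = -0.817 (in units of c),
u = (u' + v)/(1 + u'v/c²):
u = (-0.817 + 0.280) / (1 + (-0.817)·0.280) = -0.5370/0.7712 = -0.6963
(Galilean addition would give -0.537c.)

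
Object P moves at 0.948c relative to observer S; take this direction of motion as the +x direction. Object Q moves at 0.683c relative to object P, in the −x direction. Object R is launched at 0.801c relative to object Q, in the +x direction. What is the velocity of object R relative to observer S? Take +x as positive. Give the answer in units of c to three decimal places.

+0.969c

Apply u = (u' + v)/(1 + u'v/c²) successively, working outward toward observer S.
Start: velocity of object P relative to observer S = 0.9480c.
Compose with object Q (u' = -0.683 in object P frame): u_1 = (-0.683 + 0.948) / (1 + (-0.683)·0.948) = 0.2650/0.3525 = 0.7517.
Compose with object R (u' = 0.801 in object Q frame): u_2 = (0.801 + 0.752) / (1 + 0.801·0.752) = 1.5527/1.6021 = 0.9692.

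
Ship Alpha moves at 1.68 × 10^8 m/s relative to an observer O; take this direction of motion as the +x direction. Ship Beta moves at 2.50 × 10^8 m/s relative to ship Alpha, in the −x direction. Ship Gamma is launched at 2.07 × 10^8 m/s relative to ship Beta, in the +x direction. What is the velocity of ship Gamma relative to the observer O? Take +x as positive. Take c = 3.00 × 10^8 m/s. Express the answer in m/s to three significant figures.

Apply u = (u' + v)/(1 + u'v/c²) successively, working outward toward the observer O.
(Dividing each given speed by c = 3.00 × 10^8 m/s to work in units of c.)
Start: velocity of ship Alpha relative to the observer O = 0.5600c.
Compose with ship Beta (u' = -0.833 in ship Alpha frame): u_1 = (-0.833 + 0.560) / (1 + (-0.833)·0.560) = -0.2733/0.5333 = -0.5125.
Compose with ship Gamma (u' = 0.690 in ship Beta frame): u_2 = (0.690 + (-0.512)) / (1 + 0.690·(-0.512)) = 0.1775/0.6464 = 0.2746.
So u = 0.2746 × 3.00 × 10^8 m/s.

+8.24 × 10^7 m/s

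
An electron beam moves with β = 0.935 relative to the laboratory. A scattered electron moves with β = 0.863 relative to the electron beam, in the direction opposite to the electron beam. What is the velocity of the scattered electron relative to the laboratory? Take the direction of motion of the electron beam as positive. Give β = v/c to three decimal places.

β = +0.373

With v = 0.935 and u' = -0.863 (in units of c),
u = (u' + v)/(1 + u'v/c²):
u = (-0.863 + 0.935) / (1 + (-0.863)·0.935) = 0.0720/0.1931 = 0.3729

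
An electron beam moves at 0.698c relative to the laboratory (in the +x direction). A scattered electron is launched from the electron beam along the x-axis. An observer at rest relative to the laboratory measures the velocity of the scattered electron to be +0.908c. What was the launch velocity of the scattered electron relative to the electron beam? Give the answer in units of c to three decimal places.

Invert the composition law: u' = (u − v)/(1 − uv/c²).
u' = (0.908 − 0.698) / (1 − (0.908)(0.698)) = 0.2100/0.3662 = 0.5734.

+0.573c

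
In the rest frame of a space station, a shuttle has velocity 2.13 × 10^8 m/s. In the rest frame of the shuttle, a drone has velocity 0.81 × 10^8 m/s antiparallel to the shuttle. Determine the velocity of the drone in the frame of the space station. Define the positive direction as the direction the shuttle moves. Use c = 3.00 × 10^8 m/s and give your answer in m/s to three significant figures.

In units of c (dividing by 3.00 × 10^8 m/s): v = 0.710, u' = -0.270.
u = (u' + v)/(1 + u'v/c²):
u = (-0.270 + 0.710) / (1 + (-0.270)·0.710) = 0.4400/0.8083 = 0.5444
(Galilean addition would give +0.440c.)
Converting back: u = 0.5444 × 3.00 × 10^8 m/s.

+1.63 × 10^8 m/s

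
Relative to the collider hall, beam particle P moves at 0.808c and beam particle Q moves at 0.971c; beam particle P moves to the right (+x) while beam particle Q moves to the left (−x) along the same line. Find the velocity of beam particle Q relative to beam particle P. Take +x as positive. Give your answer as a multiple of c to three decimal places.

-0.997c

β_A = 0.808, β_B = -0.971.
Transform to A's frame with the inverse velocity-addition law: u' = (u − v)/(1 − uv/c²), taking u = β_B and v = β_A.
u' = (-0.971 − 0.808) / (1 − (0.808)(-0.971)) = -1.7790/1.7846 = -0.9969.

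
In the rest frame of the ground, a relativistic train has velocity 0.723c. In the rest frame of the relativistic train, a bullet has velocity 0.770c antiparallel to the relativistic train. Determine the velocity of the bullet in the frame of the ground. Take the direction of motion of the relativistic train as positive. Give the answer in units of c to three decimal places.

With v = 0.723 and u' = -0.770 (in units of c),
u = (u' + v)/(1 + u'v/c²):
u = (-0.770 + 0.723) / (1 + (-0.770)·0.723) = -0.0470/0.4433 = -0.1060
(Galilean addition would give -0.047c.)

-0.106c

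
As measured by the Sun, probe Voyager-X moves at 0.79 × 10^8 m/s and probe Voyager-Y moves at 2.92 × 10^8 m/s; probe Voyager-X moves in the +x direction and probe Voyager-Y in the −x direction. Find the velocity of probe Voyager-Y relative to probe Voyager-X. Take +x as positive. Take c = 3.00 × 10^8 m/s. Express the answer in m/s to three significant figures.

-2.95 × 10^8 m/s

β_A = 0.263, β_B = -0.973 (dividing each by c = 3.00 × 10^8 m/s).
Transform to A's frame with the inverse velocity-addition law: u' = (u − v)/(1 − uv/c²), taking u = β_B and v = β_A.
u' = (-0.973 − 0.263) / (1 − (0.263)(-0.973)) = -1.2367/1.2563 = -0.9844.
u' = -0.9844 × 3.00 × 10^8 m/s.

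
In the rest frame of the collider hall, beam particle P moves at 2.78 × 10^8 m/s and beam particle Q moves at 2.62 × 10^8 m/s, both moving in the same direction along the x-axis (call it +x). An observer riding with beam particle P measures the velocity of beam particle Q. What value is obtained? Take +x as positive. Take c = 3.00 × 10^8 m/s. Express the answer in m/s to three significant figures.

-8.39 × 10^7 m/s

β_A = 0.927, β_B = 0.873 (dividing each by c = 3.00 × 10^8 m/s).
Transform to A's frame with the inverse velocity-addition law: u' = (u − v)/(1 − uv/c²), taking u = β_B and v = β_A.
u' = (0.873 − 0.927) / (1 − (0.927)(0.873)) = -0.0533/0.1907 = -0.2797.
u' = -0.2797 × 3.00 × 10^8 m/s.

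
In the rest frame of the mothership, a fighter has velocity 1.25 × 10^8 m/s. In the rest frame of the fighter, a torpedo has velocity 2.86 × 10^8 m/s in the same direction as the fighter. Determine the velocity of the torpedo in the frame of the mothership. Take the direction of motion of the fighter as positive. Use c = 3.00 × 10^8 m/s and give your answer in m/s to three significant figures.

2.94 × 10^8 m/s

In units of c (dividing by 3.00 × 10^8 m/s): v = 0.417, u' = 0.953.
u = (u' + v)/(1 + u'v/c²):
u = (0.953 + 0.417) / (1 + 0.953·0.417) = 1.3700/1.3972 = 0.9805
(Galilean addition would give +1.370c, exceeding c.)
Converting back: u = 0.9805 × 3.00 × 10^8 m/s.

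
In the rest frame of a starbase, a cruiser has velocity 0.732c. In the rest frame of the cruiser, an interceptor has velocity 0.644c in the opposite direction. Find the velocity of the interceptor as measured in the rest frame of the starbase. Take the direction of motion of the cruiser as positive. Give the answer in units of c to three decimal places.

+0.166c

With v = 0.732 and u' = -0.644 (in units of c),
u = (u' + v)/(1 + u'v/c²):
u = (-0.644 + 0.732) / (1 + (-0.644)·0.732) = 0.0880/0.5286 = 0.1665
(Galilean addition would give +0.088c.)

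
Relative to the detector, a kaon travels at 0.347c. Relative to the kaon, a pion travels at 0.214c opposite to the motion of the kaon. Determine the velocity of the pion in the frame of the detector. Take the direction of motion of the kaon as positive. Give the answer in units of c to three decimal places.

With v = 0.347 and u' = -0.214 (in units of c),
u = (u' + v)/(1 + u'v/c²):
u = (-0.214 + 0.347) / (1 + (-0.214)·0.347) = 0.1330/0.9257 = 0.1437

+0.144c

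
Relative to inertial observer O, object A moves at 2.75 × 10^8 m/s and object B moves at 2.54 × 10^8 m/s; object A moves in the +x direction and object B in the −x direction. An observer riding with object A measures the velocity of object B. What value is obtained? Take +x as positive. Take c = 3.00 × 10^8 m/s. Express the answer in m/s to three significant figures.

β_A = 0.917, β_B = -0.847 (dividing each by c = 3.00 × 10^8 m/s).
Transform to A's frame with the inverse velocity-addition law: u' = (u − v)/(1 − uv/c²), taking u = β_B and v = β_A.
u' = (-0.847 − 0.917) / (1 − (0.917)(-0.847)) = -1.7633/1.7761 = -0.9928.
u' = -0.9928 × 3.00 × 10^8 m/s.

-2.98 × 10^8 m/s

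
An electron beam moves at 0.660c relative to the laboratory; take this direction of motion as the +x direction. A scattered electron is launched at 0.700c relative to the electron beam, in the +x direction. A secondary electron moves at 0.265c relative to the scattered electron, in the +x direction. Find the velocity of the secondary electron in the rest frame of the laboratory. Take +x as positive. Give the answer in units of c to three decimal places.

0.959c

Apply u = (u' + v)/(1 + u'v/c²) successively, working outward toward the laboratory.
Start: velocity of the electron beam relative to the laboratory = 0.6600c.
Compose with the scattered electron (u' = 0.700 in the electron beam frame): u_1 = (0.700 + 0.660) / (1 + 0.700·0.660) = 1.3600/1.4620 = 0.9302.
Compose with the secondary electron (u' = 0.265 in the scattered electron frame): u_2 = (0.265 + 0.930) / (1 + 0.265·0.930) = 1.1952/1.2465 = 0.9589.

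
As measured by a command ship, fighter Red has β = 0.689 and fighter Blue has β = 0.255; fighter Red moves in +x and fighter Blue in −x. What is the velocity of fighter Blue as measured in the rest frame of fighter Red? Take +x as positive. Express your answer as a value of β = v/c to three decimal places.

β = -0.803

β_A = 0.689, β_B = -0.255.
Transform to A's frame with the inverse velocity-addition law: u' = (u − v)/(1 − uv/c²), taking u = β_B and v = β_A.
u' = (-0.255 − 0.689) / (1 − (0.689)(-0.255)) = -0.9440/1.1757 = -0.8029.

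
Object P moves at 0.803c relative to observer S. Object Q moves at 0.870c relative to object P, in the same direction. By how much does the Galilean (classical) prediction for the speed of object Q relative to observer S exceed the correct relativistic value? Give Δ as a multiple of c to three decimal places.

Galilean: u_cl = 0.870 + 0.803 = 1.6730.
Relativistic: u_rel = (0.870 + 0.803) / (1 + 0.870·0.803) = 1.6730/1.6986 = 0.9849.
Δ = 1.6730 − 0.9849 = 0.6881.
(The classical prediction exceeds c; the relativistic result does not.)

Δ = 0.688c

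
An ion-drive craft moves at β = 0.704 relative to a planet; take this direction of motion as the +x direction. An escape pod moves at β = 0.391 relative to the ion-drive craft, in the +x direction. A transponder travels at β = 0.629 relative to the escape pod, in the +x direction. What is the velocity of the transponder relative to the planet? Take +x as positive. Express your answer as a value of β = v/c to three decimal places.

β = 0.966

Apply u = (u' + v)/(1 + u'v/c²) successively, working outward toward the planet.
Start: velocity of the ion-drive craft relative to the planet = 0.7040c.
Compose with the escape pod (u' = 0.391 in the ion-drive craft frame): u_1 = (0.391 + 0.704) / (1 + 0.391·0.704) = 1.0950/1.2753 = 0.8586.
Compose with the transponder (u' = 0.629 in the escape pod frame): u_2 = (0.629 + 0.859) / (1 + 0.629·0.859) = 1.4876/1.5401 = 0.9659.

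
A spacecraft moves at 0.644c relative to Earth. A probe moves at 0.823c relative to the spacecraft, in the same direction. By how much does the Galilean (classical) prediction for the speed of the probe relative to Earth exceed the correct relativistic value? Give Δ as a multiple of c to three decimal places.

Galilean: u_cl = 0.823 + 0.644 = 1.4670.
Relativistic: u_rel = (0.823 + 0.644) / (1 + 0.823·0.644) = 1.4670/1.5300 = 0.9588.
Δ = 1.4670 − 0.9588 = 0.5082.
(The classical prediction exceeds c; the relativistic result does not.)

Δ = 0.508c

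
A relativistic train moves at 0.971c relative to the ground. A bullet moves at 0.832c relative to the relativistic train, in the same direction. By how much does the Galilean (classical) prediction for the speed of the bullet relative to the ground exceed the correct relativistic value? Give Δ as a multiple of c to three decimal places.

Δ = 0.806c

Galilean: u_cl = 0.832 + 0.971 = 1.8030.
Relativistic: u_rel = (0.832 + 0.971) / (1 + 0.832·0.971) = 1.8030/1.8079 = 0.9973.
Δ = 1.8030 − 0.9973 = 0.8057.
(The classical prediction exceeds c; the relativistic result does not.)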